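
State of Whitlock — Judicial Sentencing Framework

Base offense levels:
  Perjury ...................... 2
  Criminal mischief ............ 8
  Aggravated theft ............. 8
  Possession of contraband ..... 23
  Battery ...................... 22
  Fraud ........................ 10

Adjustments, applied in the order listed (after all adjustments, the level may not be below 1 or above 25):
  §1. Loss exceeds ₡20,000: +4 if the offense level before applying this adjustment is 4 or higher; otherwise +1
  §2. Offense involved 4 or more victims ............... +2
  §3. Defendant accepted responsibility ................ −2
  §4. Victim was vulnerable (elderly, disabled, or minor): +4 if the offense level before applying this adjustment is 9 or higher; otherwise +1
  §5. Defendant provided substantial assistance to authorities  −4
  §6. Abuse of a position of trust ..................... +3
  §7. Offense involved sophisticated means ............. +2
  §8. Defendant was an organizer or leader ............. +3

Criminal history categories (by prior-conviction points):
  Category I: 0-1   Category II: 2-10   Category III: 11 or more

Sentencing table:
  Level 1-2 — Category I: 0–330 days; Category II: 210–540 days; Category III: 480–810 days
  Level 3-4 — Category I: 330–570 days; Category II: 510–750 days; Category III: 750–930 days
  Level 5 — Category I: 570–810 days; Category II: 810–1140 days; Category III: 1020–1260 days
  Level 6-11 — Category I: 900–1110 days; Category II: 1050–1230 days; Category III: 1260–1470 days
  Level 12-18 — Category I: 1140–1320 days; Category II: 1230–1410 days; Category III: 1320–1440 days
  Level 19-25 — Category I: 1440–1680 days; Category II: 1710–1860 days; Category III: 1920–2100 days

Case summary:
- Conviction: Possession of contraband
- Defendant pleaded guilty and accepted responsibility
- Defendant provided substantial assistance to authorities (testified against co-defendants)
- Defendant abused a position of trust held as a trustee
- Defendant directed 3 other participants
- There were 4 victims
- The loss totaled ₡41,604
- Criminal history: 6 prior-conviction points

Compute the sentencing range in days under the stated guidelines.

Base offense level for possession of contraband: 23.
§1 applies (level before this adjustment is 23 ≥ 4, so +4): 23 + 4 = 27.
§2 applies: 27 + 2 = 29.
§3 applies: 29 − 2 = 27.
§4 does not apply.
§5 applies: 27 − 4 = 23.
§6 applies: 23 + 3 = 26.
§8 applies: 26 + 3 = 29.
Level 29 exceeds the maximum of 25; capped at 25.
Final offense level: 25.
Criminal history: 6 prior points → Category II (2-10).
Level 25 falls in the 19-25 band.
Grid: Level 19-25 × Category II = 1710-1860 days.

1710-1860 days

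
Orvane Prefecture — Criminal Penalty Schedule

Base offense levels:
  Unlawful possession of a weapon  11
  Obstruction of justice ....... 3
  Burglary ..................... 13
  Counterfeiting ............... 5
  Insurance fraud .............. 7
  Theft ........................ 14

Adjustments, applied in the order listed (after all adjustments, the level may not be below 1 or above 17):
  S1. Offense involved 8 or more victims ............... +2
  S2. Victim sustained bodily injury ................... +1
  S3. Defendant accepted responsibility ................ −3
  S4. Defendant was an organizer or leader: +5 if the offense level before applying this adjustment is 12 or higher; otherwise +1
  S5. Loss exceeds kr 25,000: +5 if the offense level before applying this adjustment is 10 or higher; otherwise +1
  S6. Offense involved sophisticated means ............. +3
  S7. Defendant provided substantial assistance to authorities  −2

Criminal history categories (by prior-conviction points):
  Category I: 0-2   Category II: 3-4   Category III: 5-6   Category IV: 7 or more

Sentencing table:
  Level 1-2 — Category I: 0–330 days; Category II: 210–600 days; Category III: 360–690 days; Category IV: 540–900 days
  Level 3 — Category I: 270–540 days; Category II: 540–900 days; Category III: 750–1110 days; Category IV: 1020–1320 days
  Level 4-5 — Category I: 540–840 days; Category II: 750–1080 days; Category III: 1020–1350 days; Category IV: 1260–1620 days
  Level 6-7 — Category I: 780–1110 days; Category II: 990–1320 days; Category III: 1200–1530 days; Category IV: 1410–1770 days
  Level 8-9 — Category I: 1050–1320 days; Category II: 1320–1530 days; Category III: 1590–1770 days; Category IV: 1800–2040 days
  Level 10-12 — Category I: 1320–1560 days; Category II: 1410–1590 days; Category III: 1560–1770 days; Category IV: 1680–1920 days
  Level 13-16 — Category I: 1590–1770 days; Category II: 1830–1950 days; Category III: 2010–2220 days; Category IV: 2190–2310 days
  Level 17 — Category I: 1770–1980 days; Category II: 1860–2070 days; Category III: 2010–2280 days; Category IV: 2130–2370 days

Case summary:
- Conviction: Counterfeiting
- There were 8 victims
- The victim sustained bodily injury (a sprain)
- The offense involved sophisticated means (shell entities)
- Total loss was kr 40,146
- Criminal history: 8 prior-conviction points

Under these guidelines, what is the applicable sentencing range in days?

1680-1920 days

Base offense level for counterfeiting: 5.
S1 applies: 5 + 2 = 7.
S2 applies: 7 + 1 = 8.
S3 does not apply.
S4 does not apply.
S5 applies (level before this adjustment is 8 < 10, so +1): 8 + 1 = 9.
S6 applies: 9 + 3 = 12.
Final offense level: 12.
Criminal history: 8 prior points → Category IV (7+).
Level 12 falls in the 10-12 band.
Grid: Level 10-12 × Category IV = 1680-1920 days.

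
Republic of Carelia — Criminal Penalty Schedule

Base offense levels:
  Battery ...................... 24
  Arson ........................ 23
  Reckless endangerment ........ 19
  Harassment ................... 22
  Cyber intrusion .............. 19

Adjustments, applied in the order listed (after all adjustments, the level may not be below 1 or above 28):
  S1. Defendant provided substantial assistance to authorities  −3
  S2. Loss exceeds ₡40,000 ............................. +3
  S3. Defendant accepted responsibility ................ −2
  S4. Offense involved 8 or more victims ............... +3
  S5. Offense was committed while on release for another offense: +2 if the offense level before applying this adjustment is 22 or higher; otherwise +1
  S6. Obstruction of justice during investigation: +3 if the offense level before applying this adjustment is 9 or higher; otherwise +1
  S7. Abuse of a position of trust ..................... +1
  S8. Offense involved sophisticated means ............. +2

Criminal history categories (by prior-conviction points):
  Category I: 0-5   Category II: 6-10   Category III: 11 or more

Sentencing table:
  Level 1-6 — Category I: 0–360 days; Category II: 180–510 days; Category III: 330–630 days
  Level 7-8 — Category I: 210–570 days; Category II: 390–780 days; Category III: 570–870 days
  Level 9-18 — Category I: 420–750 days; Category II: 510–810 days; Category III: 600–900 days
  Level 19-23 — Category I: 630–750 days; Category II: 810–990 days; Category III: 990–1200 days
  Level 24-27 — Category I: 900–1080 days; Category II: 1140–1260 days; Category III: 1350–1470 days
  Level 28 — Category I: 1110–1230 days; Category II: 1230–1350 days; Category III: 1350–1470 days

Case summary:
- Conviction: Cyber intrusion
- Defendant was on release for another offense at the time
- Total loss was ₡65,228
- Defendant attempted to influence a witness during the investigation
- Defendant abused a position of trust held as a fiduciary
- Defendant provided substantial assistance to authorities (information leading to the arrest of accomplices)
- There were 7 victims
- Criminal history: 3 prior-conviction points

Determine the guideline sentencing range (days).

Base offense level for cyber intrusion: 19.
S1 applies: 19 − 3 = 16.
S2 applies: 16 + 3 = 19.
S3 does not apply.
S4 does not apply.
S5 applies (level before this adjustment is 19 < 22, so +1): 19 + 1 = 20.
S6 applies (level before this adjustment is 20 ≥ 9, so +3): 20 + 3 = 23.
S7 applies: 23 + 1 = 24.
S8 does not apply.
Final offense level: 24.
Criminal history: 3 prior points → Category I (0-5).
Level 24 falls in the 24-27 band.
Grid: Level 24-27 × Category I = 900-1080 days.

900-1080 days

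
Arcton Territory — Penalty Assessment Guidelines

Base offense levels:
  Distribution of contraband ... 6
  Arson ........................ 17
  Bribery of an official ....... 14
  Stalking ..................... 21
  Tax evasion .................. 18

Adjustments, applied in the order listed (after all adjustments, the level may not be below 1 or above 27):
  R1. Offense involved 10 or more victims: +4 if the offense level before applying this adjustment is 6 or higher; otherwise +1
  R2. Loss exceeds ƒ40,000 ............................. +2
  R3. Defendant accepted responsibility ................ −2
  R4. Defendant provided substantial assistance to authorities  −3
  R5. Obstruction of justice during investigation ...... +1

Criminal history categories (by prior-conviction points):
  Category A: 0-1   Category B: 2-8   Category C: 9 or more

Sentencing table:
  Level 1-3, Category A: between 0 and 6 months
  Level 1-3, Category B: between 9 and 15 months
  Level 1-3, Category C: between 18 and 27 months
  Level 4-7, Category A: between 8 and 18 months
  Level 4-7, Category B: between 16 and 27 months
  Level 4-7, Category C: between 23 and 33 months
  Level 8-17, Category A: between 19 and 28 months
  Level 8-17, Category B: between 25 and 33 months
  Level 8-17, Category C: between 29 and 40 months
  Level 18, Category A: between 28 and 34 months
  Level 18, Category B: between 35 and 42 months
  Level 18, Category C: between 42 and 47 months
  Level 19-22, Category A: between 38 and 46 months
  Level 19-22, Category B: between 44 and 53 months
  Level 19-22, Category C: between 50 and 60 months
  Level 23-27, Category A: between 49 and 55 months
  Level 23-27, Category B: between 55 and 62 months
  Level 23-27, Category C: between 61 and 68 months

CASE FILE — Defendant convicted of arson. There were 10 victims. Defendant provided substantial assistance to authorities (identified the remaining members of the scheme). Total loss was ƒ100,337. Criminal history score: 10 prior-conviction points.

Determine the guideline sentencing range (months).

50-60 months

Base offense level for arson: 17.
R1 applies (level before this adjustment is 17 ≥ 6, so +4): 17 + 4 = 21.
R2 applies: 21 + 2 = 23.
R3 does not apply.
R4 applies: 23 − 3 = 20.
R5 does not apply.
Final offense level: 20.
Criminal history: 10 prior points → Category C (9+).
Level 20 falls in the 19-22 band.
Grid: Level 19-22 × Category C = 50-60 months.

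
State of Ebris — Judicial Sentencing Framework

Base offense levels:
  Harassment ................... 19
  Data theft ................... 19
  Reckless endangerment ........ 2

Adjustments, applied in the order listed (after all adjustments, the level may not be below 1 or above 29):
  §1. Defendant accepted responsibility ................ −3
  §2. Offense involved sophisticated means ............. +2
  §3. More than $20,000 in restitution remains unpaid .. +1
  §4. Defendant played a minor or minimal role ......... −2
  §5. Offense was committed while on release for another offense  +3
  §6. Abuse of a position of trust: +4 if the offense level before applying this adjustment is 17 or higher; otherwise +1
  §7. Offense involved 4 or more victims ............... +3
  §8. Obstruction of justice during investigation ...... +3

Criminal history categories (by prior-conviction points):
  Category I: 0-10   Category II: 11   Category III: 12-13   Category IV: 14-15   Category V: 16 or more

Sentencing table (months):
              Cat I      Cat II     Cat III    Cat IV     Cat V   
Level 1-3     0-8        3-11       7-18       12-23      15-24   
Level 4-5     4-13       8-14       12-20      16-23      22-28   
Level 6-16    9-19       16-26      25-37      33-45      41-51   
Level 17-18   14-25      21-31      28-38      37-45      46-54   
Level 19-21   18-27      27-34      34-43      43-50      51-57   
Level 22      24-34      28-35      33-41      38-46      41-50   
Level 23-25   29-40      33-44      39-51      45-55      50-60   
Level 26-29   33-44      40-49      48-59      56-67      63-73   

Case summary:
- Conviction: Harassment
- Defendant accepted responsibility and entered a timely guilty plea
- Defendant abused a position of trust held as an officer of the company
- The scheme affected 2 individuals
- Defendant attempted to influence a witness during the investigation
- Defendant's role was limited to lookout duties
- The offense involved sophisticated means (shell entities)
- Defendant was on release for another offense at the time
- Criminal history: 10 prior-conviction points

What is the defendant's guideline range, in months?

33-44 months

Base offense level for harassment: 19.
§1 applies: 19 − 3 = 16.
§2 applies: 16 + 2 = 18.
§4 applies: 18 − 2 = 16.
§5 applies: 16 + 3 = 19.
§6 applies (level before this adjustment is 19 ≥ 17, so +4): 19 + 4 = 23.
§7 does not apply.
§8 applies: 23 + 3 = 26.
Final offense level: 26.
Criminal history: 10 prior points → Category I (0-10).
Level 26 falls in the 26-29 band.
Grid: Level 26-29 × Category I = 33-44 months.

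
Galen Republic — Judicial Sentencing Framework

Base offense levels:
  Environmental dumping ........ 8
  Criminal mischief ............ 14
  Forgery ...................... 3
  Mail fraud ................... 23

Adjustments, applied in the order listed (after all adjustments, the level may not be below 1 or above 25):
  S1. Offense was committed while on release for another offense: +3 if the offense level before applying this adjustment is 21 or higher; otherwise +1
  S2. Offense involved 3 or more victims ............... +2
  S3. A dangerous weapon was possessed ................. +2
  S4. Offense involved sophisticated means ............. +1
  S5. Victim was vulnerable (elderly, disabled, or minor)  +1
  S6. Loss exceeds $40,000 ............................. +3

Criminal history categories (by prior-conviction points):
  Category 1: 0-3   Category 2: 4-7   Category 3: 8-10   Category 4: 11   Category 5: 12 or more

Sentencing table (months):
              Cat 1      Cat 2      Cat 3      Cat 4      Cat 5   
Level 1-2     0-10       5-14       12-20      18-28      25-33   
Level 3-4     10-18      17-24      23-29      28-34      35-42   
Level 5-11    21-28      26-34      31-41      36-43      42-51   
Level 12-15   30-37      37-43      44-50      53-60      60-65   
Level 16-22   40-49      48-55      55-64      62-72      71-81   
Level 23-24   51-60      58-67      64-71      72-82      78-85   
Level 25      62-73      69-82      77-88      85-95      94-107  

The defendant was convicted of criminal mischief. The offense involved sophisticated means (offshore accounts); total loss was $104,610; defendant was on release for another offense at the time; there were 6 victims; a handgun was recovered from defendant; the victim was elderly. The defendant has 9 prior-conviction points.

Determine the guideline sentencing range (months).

Base offense level for criminal mischief: 14.
S1 applies (level before this adjustment is 14 < 21, so +1): 14 + 1 = 15.
S2 applies: 15 + 2 = 17.
S3 applies: 17 + 2 = 19.
S4 applies: 19 + 1 = 20.
S5 applies: 20 + 1 = 21.
S6 applies: 21 + 3 = 24.
Final offense level: 24.
Criminal history: 9 prior points → Category 3 (8-10).
Level 24 falls in the 23-24 band.
Grid: Level 23-24 × Category 3 = 64-71 months.

64-71 months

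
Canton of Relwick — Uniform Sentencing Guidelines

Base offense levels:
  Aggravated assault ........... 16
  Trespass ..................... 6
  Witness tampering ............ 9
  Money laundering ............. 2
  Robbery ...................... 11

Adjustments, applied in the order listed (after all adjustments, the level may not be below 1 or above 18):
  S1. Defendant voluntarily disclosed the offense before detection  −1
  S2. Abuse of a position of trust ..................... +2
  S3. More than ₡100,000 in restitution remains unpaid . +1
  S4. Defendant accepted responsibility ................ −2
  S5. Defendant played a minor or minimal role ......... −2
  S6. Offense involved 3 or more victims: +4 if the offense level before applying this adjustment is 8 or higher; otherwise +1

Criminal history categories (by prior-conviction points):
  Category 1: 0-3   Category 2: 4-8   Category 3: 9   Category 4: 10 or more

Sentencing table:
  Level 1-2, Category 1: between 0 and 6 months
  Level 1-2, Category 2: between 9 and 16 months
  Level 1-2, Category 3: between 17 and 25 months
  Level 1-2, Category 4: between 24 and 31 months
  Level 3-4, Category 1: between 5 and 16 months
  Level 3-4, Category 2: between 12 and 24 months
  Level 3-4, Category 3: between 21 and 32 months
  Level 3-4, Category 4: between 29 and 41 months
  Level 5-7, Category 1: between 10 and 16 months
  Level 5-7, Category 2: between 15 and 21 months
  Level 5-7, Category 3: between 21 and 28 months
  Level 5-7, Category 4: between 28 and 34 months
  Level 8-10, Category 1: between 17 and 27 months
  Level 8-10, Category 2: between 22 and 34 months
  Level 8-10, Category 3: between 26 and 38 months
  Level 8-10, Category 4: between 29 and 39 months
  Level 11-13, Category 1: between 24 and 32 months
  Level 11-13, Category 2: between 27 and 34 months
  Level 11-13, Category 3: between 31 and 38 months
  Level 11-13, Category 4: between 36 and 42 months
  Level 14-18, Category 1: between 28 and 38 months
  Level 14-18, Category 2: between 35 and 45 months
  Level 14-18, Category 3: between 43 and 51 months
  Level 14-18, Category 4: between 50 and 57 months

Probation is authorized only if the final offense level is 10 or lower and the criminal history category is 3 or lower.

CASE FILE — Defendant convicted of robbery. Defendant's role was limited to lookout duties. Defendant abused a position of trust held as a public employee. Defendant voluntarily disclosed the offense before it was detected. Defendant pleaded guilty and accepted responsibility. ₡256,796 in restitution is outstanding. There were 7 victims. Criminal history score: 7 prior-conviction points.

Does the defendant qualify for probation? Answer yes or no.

Base offense level for robbery: 11.
S1 applies: 11 − 1 = 10.
S2 applies: 10 + 2 = 12.
S3 applies: 12 + 1 = 13.
S4 applies: 13 − 2 = 11.
S5 applies: 11 − 2 = 9.
S6 applies (level before this adjustment is 9 ≥ 8, so +4): 9 + 4 = 13.
Final offense level: 13.
Criminal history: 7 prior points → Category 2 (4-8).
Level 13 falls in the 11-13 band.
Grid: Level 11-13 × Category 2 = 27-34 months.
Probation check: level 13 > 10 and category 2 ≤ 3 → not eligible.

No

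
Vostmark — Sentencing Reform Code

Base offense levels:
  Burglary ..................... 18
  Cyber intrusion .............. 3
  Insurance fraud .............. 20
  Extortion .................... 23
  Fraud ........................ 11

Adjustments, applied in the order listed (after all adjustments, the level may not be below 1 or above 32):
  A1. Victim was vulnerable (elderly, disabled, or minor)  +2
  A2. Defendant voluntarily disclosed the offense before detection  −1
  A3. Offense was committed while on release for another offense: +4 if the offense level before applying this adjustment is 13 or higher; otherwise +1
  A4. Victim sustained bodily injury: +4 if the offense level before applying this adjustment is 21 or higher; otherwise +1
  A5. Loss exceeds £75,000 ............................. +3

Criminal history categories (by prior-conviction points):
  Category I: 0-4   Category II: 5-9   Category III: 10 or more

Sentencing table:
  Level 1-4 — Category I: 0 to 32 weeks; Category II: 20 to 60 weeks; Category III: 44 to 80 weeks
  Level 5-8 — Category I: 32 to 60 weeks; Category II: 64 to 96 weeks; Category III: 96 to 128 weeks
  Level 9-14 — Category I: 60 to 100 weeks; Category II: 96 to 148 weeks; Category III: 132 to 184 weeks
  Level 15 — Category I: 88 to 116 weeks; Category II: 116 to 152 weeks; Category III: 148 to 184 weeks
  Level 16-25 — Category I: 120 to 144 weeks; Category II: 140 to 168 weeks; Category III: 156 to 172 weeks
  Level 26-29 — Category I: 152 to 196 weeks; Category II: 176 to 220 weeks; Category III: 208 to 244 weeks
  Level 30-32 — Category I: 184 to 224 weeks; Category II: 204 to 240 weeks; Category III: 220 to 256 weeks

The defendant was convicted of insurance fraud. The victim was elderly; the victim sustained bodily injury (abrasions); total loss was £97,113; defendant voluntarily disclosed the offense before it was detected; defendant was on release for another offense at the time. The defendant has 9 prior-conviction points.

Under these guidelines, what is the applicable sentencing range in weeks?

204-240 weeks

Base offense level for insurance fraud: 20.
A1 applies: 20 + 2 = 22.
A2 applies: 22 − 1 = 21.
A3 applies (level before this adjustment is 21 ≥ 13, so +4): 21 + 4 = 25.
A4 applies (level before this adjustment is 25 ≥ 21, so +4): 25 + 4 = 29.
A5 applies: 29 + 3 = 32.
Final offense level: 32.
Criminal history: 9 prior points → Category II (5-9).
Level 32 falls in the 30-32 band.
Grid: Level 30-32 × Category II = 204-240 weeks.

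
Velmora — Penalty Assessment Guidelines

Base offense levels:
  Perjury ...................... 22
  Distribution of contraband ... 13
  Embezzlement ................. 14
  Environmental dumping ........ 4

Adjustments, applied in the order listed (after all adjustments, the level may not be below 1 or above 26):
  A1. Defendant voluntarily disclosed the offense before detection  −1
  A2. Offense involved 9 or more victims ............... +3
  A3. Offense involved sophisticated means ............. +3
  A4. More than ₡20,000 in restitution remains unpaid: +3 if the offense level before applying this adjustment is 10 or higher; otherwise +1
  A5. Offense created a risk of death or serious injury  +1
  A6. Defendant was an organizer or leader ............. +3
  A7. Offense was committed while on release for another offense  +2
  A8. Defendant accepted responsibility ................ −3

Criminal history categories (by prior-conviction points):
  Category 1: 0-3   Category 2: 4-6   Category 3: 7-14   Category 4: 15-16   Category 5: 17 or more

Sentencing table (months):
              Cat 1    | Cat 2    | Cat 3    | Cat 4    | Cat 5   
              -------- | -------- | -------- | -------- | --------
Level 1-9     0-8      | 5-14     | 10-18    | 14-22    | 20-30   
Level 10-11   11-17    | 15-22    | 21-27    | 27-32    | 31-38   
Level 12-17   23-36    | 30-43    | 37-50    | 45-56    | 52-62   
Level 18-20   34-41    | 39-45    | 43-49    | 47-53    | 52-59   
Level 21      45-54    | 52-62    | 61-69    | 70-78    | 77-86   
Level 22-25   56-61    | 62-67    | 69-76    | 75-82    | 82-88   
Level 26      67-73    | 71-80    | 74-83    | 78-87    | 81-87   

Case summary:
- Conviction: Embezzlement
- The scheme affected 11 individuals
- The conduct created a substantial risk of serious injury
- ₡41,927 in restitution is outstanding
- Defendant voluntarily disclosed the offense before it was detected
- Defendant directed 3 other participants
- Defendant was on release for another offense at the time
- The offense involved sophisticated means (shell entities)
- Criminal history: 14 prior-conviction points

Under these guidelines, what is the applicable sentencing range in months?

Base offense level for embezzlement: 14.
A1 applies: 14 − 1 = 13.
A2 applies: 13 + 3 = 16.
A3 applies: 16 + 3 = 19.
A4 applies (level before this adjustment is 19 ≥ 10, so +3): 19 + 3 = 22.
A5 applies: 22 + 1 = 23.
A6 applies: 23 + 3 = 26.
A7 applies: 26 + 2 = 28.
A8 does not apply.
Level 28 exceeds the maximum of 26; capped at 26.
Final offense level: 26.
Criminal history: 14 prior points → Category 3 (7-14).
Level 26 falls in the 26 band.
Grid: Level 26 × Category 3 = 74-83 months.

74-83 months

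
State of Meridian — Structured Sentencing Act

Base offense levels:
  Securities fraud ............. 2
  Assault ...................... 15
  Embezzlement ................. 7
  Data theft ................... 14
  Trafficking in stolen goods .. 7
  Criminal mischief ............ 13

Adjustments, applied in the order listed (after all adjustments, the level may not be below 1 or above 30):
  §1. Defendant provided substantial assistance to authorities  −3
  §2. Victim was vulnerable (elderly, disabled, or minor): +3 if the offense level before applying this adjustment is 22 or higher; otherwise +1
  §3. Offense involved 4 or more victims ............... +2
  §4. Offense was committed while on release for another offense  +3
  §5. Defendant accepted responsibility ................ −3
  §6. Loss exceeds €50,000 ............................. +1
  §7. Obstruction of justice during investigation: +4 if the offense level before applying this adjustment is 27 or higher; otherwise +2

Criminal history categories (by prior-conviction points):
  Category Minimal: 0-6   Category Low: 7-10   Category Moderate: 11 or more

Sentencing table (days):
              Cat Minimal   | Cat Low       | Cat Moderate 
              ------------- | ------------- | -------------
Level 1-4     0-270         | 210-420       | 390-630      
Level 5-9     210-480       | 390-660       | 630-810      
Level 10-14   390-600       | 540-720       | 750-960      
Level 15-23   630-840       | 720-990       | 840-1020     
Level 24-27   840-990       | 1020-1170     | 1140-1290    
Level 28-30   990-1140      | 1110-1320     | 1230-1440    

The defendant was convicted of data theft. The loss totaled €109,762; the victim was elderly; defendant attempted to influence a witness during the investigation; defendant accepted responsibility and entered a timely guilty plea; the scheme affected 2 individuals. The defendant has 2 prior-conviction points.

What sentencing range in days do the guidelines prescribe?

630-840 days

Base offense level for data theft: 14.
§2 applies (level before this adjustment is 14 < 22, so +1): 14 + 1 = 15.
§3 does not apply.
§5 applies: 15 − 3 = 12.
§6 applies: 12 + 1 = 13.
§7 applies (level before this adjustment is 13 < 27, so +2): 13 + 2 = 15.
Final offense level: 15.
Criminal history: 2 prior points → Category Minimal (0-6).
Level 15 falls in the 15-23 band.
Grid: Level 15-23 × Category Minimal = 630-840 days.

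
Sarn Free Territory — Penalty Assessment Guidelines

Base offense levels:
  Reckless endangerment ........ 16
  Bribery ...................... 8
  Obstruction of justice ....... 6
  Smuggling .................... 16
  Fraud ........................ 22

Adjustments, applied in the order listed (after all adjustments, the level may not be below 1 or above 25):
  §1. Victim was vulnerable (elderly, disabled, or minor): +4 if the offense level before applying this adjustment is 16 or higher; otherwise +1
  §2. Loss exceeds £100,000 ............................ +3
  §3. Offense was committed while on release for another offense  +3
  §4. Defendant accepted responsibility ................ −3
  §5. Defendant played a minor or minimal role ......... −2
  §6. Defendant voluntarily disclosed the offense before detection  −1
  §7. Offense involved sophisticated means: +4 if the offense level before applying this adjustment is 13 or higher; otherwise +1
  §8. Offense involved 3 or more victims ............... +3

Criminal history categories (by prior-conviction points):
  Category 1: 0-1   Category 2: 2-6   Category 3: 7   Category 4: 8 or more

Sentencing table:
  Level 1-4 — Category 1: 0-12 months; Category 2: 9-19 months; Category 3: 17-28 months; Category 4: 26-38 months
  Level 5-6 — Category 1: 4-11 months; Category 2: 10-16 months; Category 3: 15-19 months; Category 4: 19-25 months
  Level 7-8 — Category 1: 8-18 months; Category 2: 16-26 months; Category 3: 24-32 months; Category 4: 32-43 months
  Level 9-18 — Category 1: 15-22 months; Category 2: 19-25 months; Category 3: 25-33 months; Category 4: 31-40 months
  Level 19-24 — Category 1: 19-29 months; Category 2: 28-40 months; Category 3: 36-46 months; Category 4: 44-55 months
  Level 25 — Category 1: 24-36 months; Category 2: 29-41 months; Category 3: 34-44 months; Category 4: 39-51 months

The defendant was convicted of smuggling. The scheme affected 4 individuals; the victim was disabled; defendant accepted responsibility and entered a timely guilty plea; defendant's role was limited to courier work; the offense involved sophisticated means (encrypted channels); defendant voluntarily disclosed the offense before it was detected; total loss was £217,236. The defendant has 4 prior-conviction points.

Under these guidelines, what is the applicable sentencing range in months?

Base offense level for smuggling: 16.
§1 applies (level before this adjustment is 16 ≥ 16, so +4): 16 + 4 = 20.
§2 applies: 20 + 3 = 23.
§4 applies: 23 − 3 = 20.
§5 applies: 20 − 2 = 18.
§6 applies: 18 − 1 = 17.
§7 applies (level before this adjustment is 17 ≥ 13, so +4): 17 + 4 = 21.
§8 applies: 21 + 3 = 24.
Final offense level: 24.
Criminal history: 4 prior points → Category 2 (2-6).
Level 24 falls in the 19-24 band.
Grid: Level 19-24 × Category 2 = 28-40 months.

28-40 months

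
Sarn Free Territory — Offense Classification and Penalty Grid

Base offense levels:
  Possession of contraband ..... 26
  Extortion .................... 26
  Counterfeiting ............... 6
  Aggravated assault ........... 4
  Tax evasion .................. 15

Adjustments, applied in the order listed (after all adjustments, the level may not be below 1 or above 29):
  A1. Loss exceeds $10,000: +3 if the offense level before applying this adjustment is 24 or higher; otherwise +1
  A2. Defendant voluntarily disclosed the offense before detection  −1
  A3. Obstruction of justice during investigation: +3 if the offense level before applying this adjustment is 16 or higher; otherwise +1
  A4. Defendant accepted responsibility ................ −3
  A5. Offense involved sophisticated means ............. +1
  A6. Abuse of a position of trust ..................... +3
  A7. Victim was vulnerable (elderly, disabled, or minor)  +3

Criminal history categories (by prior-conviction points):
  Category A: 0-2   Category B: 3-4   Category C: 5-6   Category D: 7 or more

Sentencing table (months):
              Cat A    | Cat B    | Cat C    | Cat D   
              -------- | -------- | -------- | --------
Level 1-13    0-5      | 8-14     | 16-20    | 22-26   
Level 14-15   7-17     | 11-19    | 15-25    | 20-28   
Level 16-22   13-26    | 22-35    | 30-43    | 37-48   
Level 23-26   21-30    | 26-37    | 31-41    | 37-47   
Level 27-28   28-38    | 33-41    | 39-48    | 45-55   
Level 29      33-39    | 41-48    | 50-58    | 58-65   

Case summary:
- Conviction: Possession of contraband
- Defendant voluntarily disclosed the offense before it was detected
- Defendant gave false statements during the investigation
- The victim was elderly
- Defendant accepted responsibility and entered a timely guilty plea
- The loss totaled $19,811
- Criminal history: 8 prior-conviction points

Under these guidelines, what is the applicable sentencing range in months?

Base offense level for possession of contraband: 26.
A1 applies (level before this adjustment is 26 ≥ 24, so +3): 26 + 3 = 29.
A2 applies: 29 − 1 = 28.
A3 applies (level before this adjustment is 28 ≥ 16, so +3): 28 + 3 = 31.
A4 applies: 31 − 3 = 28.
A6 does not apply.
A7 applies: 28 + 3 = 31.
Level 31 exceeds the maximum of 29; capped at 29.
Final offense level: 29.
Criminal history: 8 prior points → Category D (7+).
Level 29 falls in the 29 band.
Grid: Level 29 × Category D = 58-65 months.

58-65 months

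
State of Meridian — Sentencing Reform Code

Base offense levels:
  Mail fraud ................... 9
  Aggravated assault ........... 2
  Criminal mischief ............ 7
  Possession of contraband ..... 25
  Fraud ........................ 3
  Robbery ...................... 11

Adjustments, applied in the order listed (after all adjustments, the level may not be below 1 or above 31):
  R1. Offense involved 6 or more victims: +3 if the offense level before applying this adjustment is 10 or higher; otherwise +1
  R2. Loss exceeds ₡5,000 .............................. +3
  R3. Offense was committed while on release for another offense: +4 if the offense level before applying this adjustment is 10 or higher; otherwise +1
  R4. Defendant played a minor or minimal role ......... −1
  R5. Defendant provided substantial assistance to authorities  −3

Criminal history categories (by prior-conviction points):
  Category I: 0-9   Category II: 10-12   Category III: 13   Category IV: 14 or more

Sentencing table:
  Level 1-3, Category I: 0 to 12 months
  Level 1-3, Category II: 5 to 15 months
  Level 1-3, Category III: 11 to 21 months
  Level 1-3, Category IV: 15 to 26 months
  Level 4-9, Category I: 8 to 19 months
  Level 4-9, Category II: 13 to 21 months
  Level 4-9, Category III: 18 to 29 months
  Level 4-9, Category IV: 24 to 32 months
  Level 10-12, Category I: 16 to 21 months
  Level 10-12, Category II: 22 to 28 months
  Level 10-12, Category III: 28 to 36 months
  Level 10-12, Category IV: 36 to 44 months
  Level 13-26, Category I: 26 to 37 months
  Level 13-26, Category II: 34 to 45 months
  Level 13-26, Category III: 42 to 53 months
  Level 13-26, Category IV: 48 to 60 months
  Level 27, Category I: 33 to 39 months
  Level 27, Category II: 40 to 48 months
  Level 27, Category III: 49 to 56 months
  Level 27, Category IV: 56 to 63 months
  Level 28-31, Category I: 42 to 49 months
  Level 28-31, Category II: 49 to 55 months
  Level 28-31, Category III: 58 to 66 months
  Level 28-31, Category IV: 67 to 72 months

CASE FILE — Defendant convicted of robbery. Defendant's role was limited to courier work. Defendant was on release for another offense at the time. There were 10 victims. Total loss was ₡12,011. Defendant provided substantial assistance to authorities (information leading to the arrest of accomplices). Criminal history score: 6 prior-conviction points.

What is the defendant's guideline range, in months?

Base offense level for robbery: 11.
R1 applies (level before this adjustment is 11 ≥ 10, so +3): 11 + 3 = 14.
R2 applies: 14 + 3 = 17.
R3 applies (level before this adjustment is 17 ≥ 10, so +4): 17 + 4 = 21.
R4 applies: 21 − 1 = 20.
R5 applies: 20 − 3 = 17.
Final offense level: 17.
Criminal history: 6 prior points → Category I (0-9).
Level 17 falls in the 13-26 band.
Grid: Level 13-26 × Category I = 26-37 months.

26-37 months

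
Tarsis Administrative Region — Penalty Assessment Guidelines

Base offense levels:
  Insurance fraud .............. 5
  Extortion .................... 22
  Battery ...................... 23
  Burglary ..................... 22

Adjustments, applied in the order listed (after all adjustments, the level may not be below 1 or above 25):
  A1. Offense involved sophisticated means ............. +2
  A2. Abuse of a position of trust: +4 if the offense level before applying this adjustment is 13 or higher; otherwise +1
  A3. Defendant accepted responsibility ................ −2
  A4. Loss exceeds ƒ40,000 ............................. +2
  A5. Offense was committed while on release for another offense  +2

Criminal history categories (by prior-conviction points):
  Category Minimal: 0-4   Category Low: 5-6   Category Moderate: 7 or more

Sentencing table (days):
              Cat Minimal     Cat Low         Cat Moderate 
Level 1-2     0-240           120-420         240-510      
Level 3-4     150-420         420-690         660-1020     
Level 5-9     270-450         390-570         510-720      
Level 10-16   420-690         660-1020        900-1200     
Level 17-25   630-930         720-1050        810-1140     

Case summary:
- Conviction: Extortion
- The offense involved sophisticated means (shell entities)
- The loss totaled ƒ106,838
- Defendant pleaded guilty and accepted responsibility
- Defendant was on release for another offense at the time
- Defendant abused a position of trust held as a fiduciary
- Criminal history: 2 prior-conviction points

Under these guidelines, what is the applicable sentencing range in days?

630-930 days

Base offense level for extortion: 22.
A1 applies: 22 + 2 = 24.
A2 applies (level before this adjustment is 24 ≥ 13, so +4): 24 + 4 = 28.
A3 applies: 28 − 2 = 26.
A4 applies: 26 + 2 = 28.
A5 applies: 28 + 2 = 30.
Level 30 exceeds the maximum of 25; capped at 25.
Final offense level: 25.
Criminal history: 2 prior points → Category Minimal (0-4).
Level 25 falls in the 17-25 band.
Grid: Level 17-25 × Category Minimal = 630-930 days.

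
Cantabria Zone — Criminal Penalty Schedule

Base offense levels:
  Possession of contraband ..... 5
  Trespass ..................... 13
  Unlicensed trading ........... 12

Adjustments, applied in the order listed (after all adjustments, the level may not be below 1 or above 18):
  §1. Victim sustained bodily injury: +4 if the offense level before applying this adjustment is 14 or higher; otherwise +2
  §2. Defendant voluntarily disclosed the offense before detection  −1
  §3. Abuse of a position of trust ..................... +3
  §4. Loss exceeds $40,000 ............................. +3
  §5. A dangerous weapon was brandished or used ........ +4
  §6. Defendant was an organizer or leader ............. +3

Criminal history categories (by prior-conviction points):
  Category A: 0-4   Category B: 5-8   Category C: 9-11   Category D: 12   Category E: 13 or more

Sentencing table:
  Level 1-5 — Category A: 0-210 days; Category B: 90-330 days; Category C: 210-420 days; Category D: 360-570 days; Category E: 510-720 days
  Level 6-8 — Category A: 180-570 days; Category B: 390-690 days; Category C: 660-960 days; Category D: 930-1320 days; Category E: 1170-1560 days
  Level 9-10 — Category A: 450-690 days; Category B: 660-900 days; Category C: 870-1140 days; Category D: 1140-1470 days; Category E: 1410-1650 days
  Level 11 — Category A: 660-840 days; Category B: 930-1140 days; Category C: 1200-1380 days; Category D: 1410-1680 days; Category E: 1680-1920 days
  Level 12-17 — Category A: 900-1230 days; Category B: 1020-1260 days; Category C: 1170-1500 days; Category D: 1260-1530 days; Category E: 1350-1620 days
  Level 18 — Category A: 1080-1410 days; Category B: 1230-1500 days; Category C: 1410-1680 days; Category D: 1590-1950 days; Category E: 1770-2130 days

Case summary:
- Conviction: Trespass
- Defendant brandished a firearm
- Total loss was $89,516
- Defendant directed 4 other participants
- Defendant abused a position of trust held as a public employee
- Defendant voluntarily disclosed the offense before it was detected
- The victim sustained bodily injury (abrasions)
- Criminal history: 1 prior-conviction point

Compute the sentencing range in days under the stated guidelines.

Base offense level for trespass: 13.
§1 applies (level before this adjustment is 13 < 14, so +2): 13 + 2 = 15.
§2 applies: 15 − 1 = 14.
§3 applies: 14 + 3 = 17.
§4 applies: 17 + 3 = 20.
§5 applies: 20 + 4 = 24.
§6 applies: 24 + 3 = 27.
Level 27 exceeds the maximum of 18; capped at 18.
Final offense level: 18.
Criminal history: 1 prior point → Category A (0-4).
Level 18 falls in the 18 band.
Grid: Level 18 × Category A = 1080-1410 days.

1080-1410 days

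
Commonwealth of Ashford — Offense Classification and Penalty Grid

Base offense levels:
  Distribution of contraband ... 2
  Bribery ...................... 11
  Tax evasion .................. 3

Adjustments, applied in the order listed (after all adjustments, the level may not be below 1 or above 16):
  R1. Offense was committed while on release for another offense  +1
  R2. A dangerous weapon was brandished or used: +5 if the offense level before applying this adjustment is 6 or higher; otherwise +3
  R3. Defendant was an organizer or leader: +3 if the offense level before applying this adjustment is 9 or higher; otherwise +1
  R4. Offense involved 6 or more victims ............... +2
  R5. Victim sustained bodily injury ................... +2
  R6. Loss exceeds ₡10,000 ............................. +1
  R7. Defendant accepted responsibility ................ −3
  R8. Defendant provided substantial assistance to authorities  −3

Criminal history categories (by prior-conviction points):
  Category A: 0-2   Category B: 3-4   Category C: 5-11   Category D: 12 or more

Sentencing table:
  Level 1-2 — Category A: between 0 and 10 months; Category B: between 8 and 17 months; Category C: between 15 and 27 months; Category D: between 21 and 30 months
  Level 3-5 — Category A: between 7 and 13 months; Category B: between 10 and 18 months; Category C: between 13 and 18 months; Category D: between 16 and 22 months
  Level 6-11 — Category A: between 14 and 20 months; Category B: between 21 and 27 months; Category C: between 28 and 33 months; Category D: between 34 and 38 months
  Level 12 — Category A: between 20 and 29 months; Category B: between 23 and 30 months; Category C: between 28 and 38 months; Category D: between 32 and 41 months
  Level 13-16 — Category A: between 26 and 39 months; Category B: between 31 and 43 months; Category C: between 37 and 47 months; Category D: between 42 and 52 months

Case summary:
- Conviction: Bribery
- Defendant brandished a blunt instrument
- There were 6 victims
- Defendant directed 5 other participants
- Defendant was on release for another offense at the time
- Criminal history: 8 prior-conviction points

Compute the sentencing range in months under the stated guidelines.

Base offense level for bribery: 11.
R1 applies: 11 + 1 = 12.
R2 applies (level before this adjustment is 12 ≥ 6, so +5): 12 + 5 = 17.
R3 applies (level before this adjustment is 17 ≥ 9, so +3): 17 + 3 = 20.
R4 applies: 20 + 2 = 22.
R6 does not apply.
R8 does not apply.
Level 22 exceeds the maximum of 16; capped at 16.
Final offense level: 16.
Criminal history: 8 prior points → Category C (5-11).
Level 16 falls in the 13-16 band.
Grid: Level 13-16 × Category C = 37-47 months.

37-47 months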